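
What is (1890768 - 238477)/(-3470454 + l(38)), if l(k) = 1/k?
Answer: -62787058/131877251 ≈ -0.47610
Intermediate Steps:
(1890768 - 238477)/(-3470454 + l(38)) = (1890768 - 238477)/(-3470454 + 1/38) = 1652291/(-3470454 + 1/38) = 1652291/(-131877251/38) = 1652291*(-38/131877251) = -62787058/131877251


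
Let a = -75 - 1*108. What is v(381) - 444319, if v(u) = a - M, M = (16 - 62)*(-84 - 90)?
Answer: -452506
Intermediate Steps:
a = -183 (a = -75 - 108 = -183)
M = 8004 (M = -46*(-174) = 8004)
v(u) = -8187 (v(u) = -183 - 1*8004 = -183 - 8004 = -8187)
v(381) - 444319 = -8187 - 444319 = -452506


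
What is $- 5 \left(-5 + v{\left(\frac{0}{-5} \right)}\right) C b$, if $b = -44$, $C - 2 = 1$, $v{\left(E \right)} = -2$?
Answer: $-4620$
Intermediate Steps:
$C = 3$ ($C = 2 + 1 = 3$)
$- 5 \left(-5 + v{\left(\frac{0}{-5} \right)}\right) C b = - 5 \left(-5 - 2\right) 3 \left(-44\right) = \left(-5\right) \left(-7\right) 3 \left(-44\right) = 35 \cdot 3 \left(-44\right) = 105 \left(-44\right) = -4620$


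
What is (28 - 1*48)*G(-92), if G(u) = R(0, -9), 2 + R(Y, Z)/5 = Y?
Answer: 200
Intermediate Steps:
R(Y, Z) = -10 + 5*Y
G(u) = -10 (G(u) = -10 + 5*0 = -10 + 0 = -10)
(28 - 1*48)*G(-92) = (28 - 1*48)*(-10) = (28 - 48)*(-10) = -20*(-10) = 200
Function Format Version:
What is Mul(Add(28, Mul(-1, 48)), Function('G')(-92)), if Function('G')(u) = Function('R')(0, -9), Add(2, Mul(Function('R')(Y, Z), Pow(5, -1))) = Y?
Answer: 200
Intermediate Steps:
Function('R')(Y, Z) = Add(-10, Mul(5, Y))
Function('G')(u) = -10 (Function('G')(u) = Add(-10, Mul(5, 0)) = Add(-10, 0) = -10)
Mul(Add(28, Mul(-1, 48)), Function('G')(-92)) = Mul(Add(28, Mul(-1, 48)), -10) = Mul(Add(28, -48), -10) = Mul(-20, -10) = 200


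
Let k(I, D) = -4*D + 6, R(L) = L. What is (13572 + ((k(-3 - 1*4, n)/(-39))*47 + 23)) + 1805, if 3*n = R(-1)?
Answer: 1800766/117 ≈ 15391.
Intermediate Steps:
n = -⅓ (n = (⅓)*(-1) = -⅓ ≈ -0.33333)
k(I, D) = 6 - 4*D
(13572 + ((k(-3 - 1*4, n)/(-39))*47 + 23)) + 1805 = (13572 + (((6 - 4*(-⅓))/(-39))*47 + 23)) + 1805 = (13572 + (((6 + 4/3)*(-1/39))*47 + 23)) + 1805 = (13572 + (((22/3)*(-1/39))*47 + 23)) + 1805 = (13572 + (-22/117*47 + 23)) + 1805 = (13572 + (-1034/117 + 23)) + 1805 = (13572 + 1657/117) + 1805 = 1589581/117 + 1805 = 1800766/117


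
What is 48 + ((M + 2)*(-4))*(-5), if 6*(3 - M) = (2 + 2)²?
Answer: 284/3 ≈ 94.667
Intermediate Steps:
M = ⅓ (M = 3 - (2 + 2)²/6 = 3 - ⅙*4² = 3 - ⅙*16 = 3 - 8/3 = ⅓ ≈ 0.33333)
48 + ((M + 2)*(-4))*(-5) = 48 + ((⅓ + 2)*(-4))*(-5) = 48 + ((7/3)*(-4))*(-5) = 48 - 28/3*(-5) = 48 + 140/3 = 284/3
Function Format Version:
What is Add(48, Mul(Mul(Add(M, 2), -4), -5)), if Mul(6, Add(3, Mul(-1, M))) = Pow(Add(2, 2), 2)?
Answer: Rational(284, 3) ≈ 94.667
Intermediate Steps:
M = Rational(1, 3) (M = Add(3, Mul(Rational(-1, 6), Pow(Add(2, 2), 2))) = Add(3, Mul(Rational(-1, 6), Pow(4, 2))) = Add(3, Mul(Rational(-1, 6), 16)) = Add(3, Rational(-8, 3)) = Rational(1, 3) ≈ 0.33333)
Add(48, Mul(Mul(Add(M, 2), -4), -5)) = Add(48, Mul(Mul(Add(Rational(1, 3), 2), -4), -5)) = Add(48, Mul(Mul(Rational(7, 3), -4), -5)) = Add(48, Mul(Rational(-28, 3), -5)) = Add(48, Rational(140, 3)) = Rational(284, 3)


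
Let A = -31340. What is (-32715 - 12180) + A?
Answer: -76235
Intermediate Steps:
(-32715 - 12180) + A = (-32715 - 12180) - 31340 = -44895 - 31340 = -76235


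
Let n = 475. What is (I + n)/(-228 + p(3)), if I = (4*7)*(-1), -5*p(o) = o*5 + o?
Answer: -745/386 ≈ -1.9301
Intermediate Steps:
p(o) = -6*o/5 (p(o) = -(o*5 + o)/5 = -(5*o + o)/5 = -6*o/5)
I = -28 (I = 28*(-1) = -28)
(I + n)/(-228 + p(3)) = (-28 + 475)/(-228 - 6/5*3) = 447/(-228 - 18/5) = 447/(-1158/5) = 447*(-5/1158) = -745/386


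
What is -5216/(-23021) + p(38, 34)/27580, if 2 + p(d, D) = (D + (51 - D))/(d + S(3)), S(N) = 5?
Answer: 176715923/780043564 ≈ 0.22655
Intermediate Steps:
p(d, D) = -2 + 51/(5 + d) (p(d, D) = -2 + (D + (51 - D))/(d + 5) = -2 + 51/(5 + d))
-5216/(-23021) + p(38, 34)/27580 = -5216/(-23021) + ((41 - 2*38)/(5 + 38))/27580 = -5216*(-1/23021) + ((41 - 76)/43)*(1/27580) = 5216/23021 + ((1/43)*(-35))*(1/27580) = 5216/23021 - 35/43*1/27580 = 5216/23021 - 1/33884 = 176715923/780043564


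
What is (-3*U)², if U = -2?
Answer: 36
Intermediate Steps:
(-3*U)² = (-3*(-2))² = 6² = 36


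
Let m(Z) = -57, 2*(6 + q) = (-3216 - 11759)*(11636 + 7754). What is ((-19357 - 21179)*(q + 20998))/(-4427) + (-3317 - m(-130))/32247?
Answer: -189750117756604156/142757469 ≈ -1.3292e+9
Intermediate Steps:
q = -145182631 (q = -6 + ((-3216 - 11759)*(11636 + 7754))/2 = -6 + (-14975*19390)/2 = -6 + (½)*(-290365250) = -6 - 145182625 = -145182631)
((-19357 - 21179)*(q + 20998))/(-4427) + (-3317 - m(-130))/32247 = ((-19357 - 21179)*(-145182631 + 20998))/(-4427) + (-3317 - 1*(-57))/32247 = -40536*(-145161633)*(-1/4427) + (-3317 + 57)*(1/32247) = 5884271955288*(-1/4427) - 3260*1/32247 = -5884271955288/4427 - 3260/32247 = -189750117756604156/142757469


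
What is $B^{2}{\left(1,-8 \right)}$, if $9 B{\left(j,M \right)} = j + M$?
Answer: $\frac{49}{81} \approx 0.60494$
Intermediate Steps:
$B{\left(j,M \right)} = \frac{M}{9} + \frac{j}{9}$ ($B{\left(j,M \right)} = \frac{j + M}{9} = \frac{M + j}{9} = \frac{M}{9} + \frac{j}{9}$)
$B^{2}{\left(1,-8 \right)} = \left(\frac{1}{9} \left(-8\right) + \frac{1}{9} \cdot 1\right)^{2} = \left(- \frac{8}{9} + \frac{1}{9}\right)^{2} = \left(- \frac{7}{9}\right)^{2} = \frac{49}{81}$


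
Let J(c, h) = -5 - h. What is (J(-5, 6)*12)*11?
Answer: -1452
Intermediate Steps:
(J(-5, 6)*12)*11 = ((-5 - 1*6)*12)*11 = ((-5 - 6)*12)*11 = -11*12*11 = -132*11 = -1452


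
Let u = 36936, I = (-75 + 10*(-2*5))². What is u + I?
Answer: 67561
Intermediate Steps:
I = 30625 (I = (-75 + 10*(-10))² = (-75 - 100)² = (-175)² = 30625)
u + I = 36936 + 30625 = 67561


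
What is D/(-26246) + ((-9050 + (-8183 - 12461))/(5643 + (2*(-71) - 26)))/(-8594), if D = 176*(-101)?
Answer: 6342260357/9355535825 ≈ 0.67792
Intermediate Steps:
D = -17776
D/(-26246) + ((-9050 + (-8183 - 12461))/(5643 + (2*(-71) - 26)))/(-8594) = -17776/(-26246) + ((-9050 + (-8183 - 12461))/(5643 + (2*(-71) - 26)))/(-8594) = -17776*(-1/26246) + ((-9050 - 20644)/(5643 + (-142 - 26)))*(-1/8594) = 808/1193 - 29694/(5643 - 168)*(-1/8594) = 808/1193 - 29694/5475*(-1/8594) = 808/1193 - 29694*1/5475*(-1/8594) = 808/1193 - 9898/1825*(-1/8594) = 808/1193 + 4949/7842025 = 6342260357/9355535825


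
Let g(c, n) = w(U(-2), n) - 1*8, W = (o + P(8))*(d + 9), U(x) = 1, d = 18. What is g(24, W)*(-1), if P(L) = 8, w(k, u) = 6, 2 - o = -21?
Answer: 2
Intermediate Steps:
o = 23 (o = 2 - 1*(-21) = 2 + 21 = 23)
W = 837 (W = (23 + 8)*(18 + 9) = 31*27 = 837)
g(c, n) = -2 (g(c, n) = 6 - 1*8 = 6 - 8 = -2)
g(24, W)*(-1) = -2*(-1) = 2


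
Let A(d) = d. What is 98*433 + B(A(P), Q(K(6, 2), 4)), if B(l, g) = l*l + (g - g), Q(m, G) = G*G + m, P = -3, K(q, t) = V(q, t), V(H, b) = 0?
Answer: 42443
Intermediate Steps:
K(q, t) = 0
Q(m, G) = m + G² (Q(m, G) = G² + m = m + G²)
B(l, g) = l² (B(l, g) = l² + 0 = l²)
98*433 + B(A(P), Q(K(6, 2), 4)) = 98*433 + (-3)² = 42434 + 9 = 42443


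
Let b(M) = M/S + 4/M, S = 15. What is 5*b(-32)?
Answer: -271/24 ≈ -11.292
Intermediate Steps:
b(M) = 4/M + M/15 (b(M) = M/15 + 4/M = 4/M + M/15)
5*b(-32) = 5*(4/(-32) + (1/15)*(-32)) = 5*(4*(-1/32) - 32/15) = 5*(-⅛ - 32/15) = 5*(-271/120) = -271/24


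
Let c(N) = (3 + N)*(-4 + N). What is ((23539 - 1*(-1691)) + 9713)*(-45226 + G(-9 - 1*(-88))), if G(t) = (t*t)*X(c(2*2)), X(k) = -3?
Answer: -2234569907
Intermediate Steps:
c(N) = (-4 + N)*(3 + N)
G(t) = -3*t**2 (G(t) = (t*t)*(-3) = t**2*(-3) = -3*t**2)
((23539 - 1*(-1691)) + 9713)*(-45226 + G(-9 - 1*(-88))) = ((23539 - 1*(-1691)) + 9713)*(-45226 - 3*(-9 - 1*(-88))**2) = ((23539 + 1691) + 9713)*(-45226 - 3*(-9 + 88)**2) = (25230 + 9713)*(-45226 - 3*79**2) = 34943*(-45226 - 3*6241) = 34943*(-45226 - 18723) = 34943*(-63949) = -2234569907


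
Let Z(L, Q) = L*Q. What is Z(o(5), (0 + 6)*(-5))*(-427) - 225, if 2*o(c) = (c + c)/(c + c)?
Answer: 6180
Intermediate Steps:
o(c) = 1/2 (o(c) = ((c + c)/(c + c))/2 = ((2*c)/((2*c)))/2 = ((2*c)*(1/(2*c)))/2 = (1/2)*1 = 1/2)
Z(o(5), (0 + 6)*(-5))*(-427) - 225 = (((0 + 6)*(-5))/2)*(-427) - 225 = ((6*(-5))/2)*(-427) - 225 = ((1/2)*(-30))*(-427) - 225 = -15*(-427) - 225 = 6405 - 225 = 6180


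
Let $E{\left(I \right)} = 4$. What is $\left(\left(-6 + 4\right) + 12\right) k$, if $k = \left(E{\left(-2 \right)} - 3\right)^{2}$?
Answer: $10$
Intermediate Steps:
$k = 1$ ($k = \left(4 - 3\right)^{2} = 1^{2} = 1$)
$\left(\left(-6 + 4\right) + 12\right) k = \left(\left(-6 + 4\right) + 12\right) 1 = \left(-2 + 12\right) 1 = 10 \cdot 1 = 10$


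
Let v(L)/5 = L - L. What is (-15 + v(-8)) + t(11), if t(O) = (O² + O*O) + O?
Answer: 238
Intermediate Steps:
t(O) = O + 2*O² (t(O) = (O² + O²) + O = 2*O² + O = O + 2*O²)
v(L) = 0 (v(L) = 5*(L - L) = 5*0 = 0)
(-15 + v(-8)) + t(11) = (-15 + 0) + 11*(1 + 2*11) = -15 + 11*(1 + 22) = -15 + 11*23 = -15 + 253 = 238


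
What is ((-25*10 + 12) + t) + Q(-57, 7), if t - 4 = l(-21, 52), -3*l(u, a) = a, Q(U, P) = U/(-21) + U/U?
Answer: -5200/21 ≈ -247.62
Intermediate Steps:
Q(U, P) = 1 - U/21 (Q(U, P) = U*(-1/21) + 1 = -U/21 + 1 = 1 - U/21)
l(u, a) = -a/3
t = -40/3 (t = 4 - ⅓*52 = 4 - 52/3 = -40/3 ≈ -13.333)
((-25*10 + 12) + t) + Q(-57, 7) = ((-25*10 + 12) - 40/3) + (1 - 1/21*(-57)) = ((-250 + 12) - 40/3) + (1 + 19/7) = (-238 - 40/3) + 26/7 = -754/3 + 26/7 = -5200/21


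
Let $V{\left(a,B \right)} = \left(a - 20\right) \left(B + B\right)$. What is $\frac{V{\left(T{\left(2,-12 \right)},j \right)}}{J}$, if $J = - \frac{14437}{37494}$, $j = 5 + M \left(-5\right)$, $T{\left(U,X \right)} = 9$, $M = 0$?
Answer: $\frac{4124340}{14437} \approx 285.68$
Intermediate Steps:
$j = 5$ ($j = 5 + 0 \left(-5\right) = 5 + 0 = 5$)
$V{\left(a,B \right)} = 2 B \left(-20 + a\right)$ ($V{\left(a,B \right)} = \left(-20 + a\right) 2 B = 2 B \left(-20 + a\right)$)
$J = - \frac{14437}{37494}$ ($J = \left(-14437\right) \frac{1}{37494} = - \frac{14437}{37494} \approx -0.38505$)
$\frac{V{\left(T{\left(2,-12 \right)},j \right)}}{J} = \frac{2 \cdot 5 \left(-20 + 9\right)}{- \frac{14437}{37494}} = 2 \cdot 5 \left(-11\right) \left(- \frac{37494}{14437}\right) = \left(-110\right) \left(- \frac{37494}{14437}\right) = \frac{4124340}{14437}$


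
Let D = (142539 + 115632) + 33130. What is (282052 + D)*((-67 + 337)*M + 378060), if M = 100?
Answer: 232242366180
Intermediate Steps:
D = 291301 (D = 258171 + 33130 = 291301)
(282052 + D)*((-67 + 337)*M + 378060) = (282052 + 291301)*((-67 + 337)*100 + 378060) = 573353*(270*100 + 378060) = 573353*(27000 + 378060) = 573353*405060 = 232242366180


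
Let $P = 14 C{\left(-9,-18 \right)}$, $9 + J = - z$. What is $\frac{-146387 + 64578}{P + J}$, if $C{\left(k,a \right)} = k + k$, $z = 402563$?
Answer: $\frac{81809}{402824} \approx 0.20309$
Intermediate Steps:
$J = -402572$ ($J = -9 - 402563 = -402572$)
$C{\left(k,a \right)} = 2 k$
$P = -252$ ($P = 14 \cdot 2 \left(-9\right) = 14 \left(-18\right) = -252$)
$\frac{-146387 + 64578}{P + J} = \frac{-146387 + 64578}{-252 - 402572} = - \frac{81809}{-402824} = \left(-81809\right) \left(- \frac{1}{402824}\right) = \frac{81809}{402824}$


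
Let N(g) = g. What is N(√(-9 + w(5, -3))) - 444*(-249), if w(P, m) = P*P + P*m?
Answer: 110557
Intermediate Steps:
w(P, m) = P² + P*m
N(√(-9 + w(5, -3))) - 444*(-249) = √(-9 + 5*(5 - 3)) - 444*(-249) = √(-9 + 5*2) + 110556 = √(-9 + 10) + 110556 = √1 + 110556 = 1 + 110556 = 110557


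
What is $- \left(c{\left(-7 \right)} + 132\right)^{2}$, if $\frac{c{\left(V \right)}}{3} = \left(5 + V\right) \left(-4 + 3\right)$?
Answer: $-19044$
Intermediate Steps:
$c{\left(V \right)} = -15 - 3 V$ ($c{\left(V \right)} = 3 \left(5 + V\right) \left(-4 + 3\right) = 3 \left(5 + V\right) \left(-1\right) = 3 \left(-5 - V\right) = -15 - 3 V$)
$- \left(c{\left(-7 \right)} + 132\right)^{2} = - \left(\left(-15 - -21\right) + 132\right)^{2} = - \left(\left(-15 + 21\right) + 132\right)^{2} = - \left(6 + 132\right)^{2} = - 138^{2} = \left(-1\right) 19044 = -19044$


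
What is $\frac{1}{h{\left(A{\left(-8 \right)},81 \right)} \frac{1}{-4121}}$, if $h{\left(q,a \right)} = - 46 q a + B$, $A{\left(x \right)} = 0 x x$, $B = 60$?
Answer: $- \frac{4121}{60} \approx -68.683$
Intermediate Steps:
$A{\left(x \right)} = 0$ ($A{\left(x \right)} = 0 x = 0$)
$h{\left(q,a \right)} = 60 - 46 a q$ ($h{\left(q,a \right)} = - 46 q a + 60 = - 46 a q + 60 = 60 - 46 a q$)
$\frac{1}{h{\left(A{\left(-8 \right)},81 \right)} \frac{1}{-4121}} = \frac{1}{\left(60 - 3726 \cdot 0\right) \frac{1}{-4121}} = \frac{1}{\left(60 + 0\right) \left(- \frac{1}{4121}\right)} = \frac{1}{60 \left(- \frac{1}{4121}\right)} = \frac{1}{- \frac{60}{4121}} = - \frac{4121}{60}$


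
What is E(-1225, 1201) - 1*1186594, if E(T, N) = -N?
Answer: -1187795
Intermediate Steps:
E(-1225, 1201) - 1*1186594 = -1*1201 - 1*1186594 = -1201 - 1186594 = -1187795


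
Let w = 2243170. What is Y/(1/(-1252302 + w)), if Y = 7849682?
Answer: 7777998703976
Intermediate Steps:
Y/(1/(-1252302 + w)) = 7849682/(1/(-1252302 + 2243170)) = 7849682/(1/990868) = 7849682*990868 = 7777998703976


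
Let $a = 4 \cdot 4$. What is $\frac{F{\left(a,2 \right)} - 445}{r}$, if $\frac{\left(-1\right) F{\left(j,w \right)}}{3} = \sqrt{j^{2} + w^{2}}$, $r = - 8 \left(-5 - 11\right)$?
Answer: $- \frac{445}{128} - \frac{3 \sqrt{65}}{64} \approx -3.8545$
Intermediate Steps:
$a = 16$
$r = 128$ ($r = \left(-8\right) \left(-16\right) = 128$)
$F{\left(j,w \right)} = - 3 \sqrt{j^{2} + w^{2}}$
$\frac{F{\left(a,2 \right)} - 445}{r} = \frac{- 3 \sqrt{16^{2} + 2^{2}} - 445}{128} = \left(- 3 \sqrt{256 + 4} - 445\right) \frac{1}{128} = \left(- 3 \sqrt{260} - 445\right) \frac{1}{128} = \left(- 3 \cdot 2 \sqrt{65} - 445\right) \frac{1}{128} = \left(- 6 \sqrt{65} - 445\right) \frac{1}{128} = \left(-445 - 6 \sqrt{65}\right) \frac{1}{128} = - \frac{445}{128} - \frac{3 \sqrt{65}}{64}$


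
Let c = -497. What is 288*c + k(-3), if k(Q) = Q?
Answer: -143139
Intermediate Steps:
288*c + k(-3) = 288*(-497) - 3 = -143136 - 3 = -143139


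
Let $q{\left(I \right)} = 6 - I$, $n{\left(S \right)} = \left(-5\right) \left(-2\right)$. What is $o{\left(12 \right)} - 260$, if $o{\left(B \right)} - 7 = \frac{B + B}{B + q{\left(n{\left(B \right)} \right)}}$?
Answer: $-250$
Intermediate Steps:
$n{\left(S \right)} = 10$
$o{\left(B \right)} = 7 + \frac{2 B}{-4 + B}$ ($o{\left(B \right)} = 7 + \frac{B + B}{B + \left(6 - 10\right)} = 7 + \frac{2 B}{B + \left(6 - 10\right)} = 7 + \frac{2 B}{B - 4} = 7 + \frac{2 B}{-4 + B}$)
$o{\left(12 \right)} - 260 = \frac{-28 + 9 \cdot 12}{-4 + 12} - 260 = \frac{-28 + 108}{8} - 260 = \frac{1}{8} \cdot 80 - 260 = 10 - 260 = -250$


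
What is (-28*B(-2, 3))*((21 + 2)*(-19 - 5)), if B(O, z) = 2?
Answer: 30912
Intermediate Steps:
(-28*B(-2, 3))*((21 + 2)*(-19 - 5)) = (-28*2)*((21 + 2)*(-19 - 5)) = -1288*(-24) = -56*(-552) = 30912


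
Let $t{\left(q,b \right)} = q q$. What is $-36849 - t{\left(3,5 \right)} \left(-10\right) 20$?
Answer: $-35049$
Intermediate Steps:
$t{\left(q,b \right)} = q^{2}$
$-36849 - t{\left(3,5 \right)} \left(-10\right) 20 = -36849 - 3^{2} \left(-10\right) 20 = -36849 - 9 \left(-10\right) 20 = -36849 - \left(-90\right) 20 = -36849 - -1800 = -36849 + 1800 = -35049$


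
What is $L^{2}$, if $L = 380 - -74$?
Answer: $206116$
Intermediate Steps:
$L = 454$ ($L = 380 + 74 = 454$)
$L^{2} = 454^{2} = 206116$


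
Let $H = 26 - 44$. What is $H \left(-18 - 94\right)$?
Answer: $2016$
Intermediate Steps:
$H = -18$
$H \left(-18 - 94\right) = - 18 \left(-18 - 94\right) = \left(-18\right) \left(-112\right) = 2016$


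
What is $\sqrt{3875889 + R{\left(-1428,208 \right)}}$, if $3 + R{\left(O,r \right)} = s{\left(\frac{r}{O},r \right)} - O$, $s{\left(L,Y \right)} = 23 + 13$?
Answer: $5 \sqrt{155094} \approx 1969.1$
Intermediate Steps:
$s{\left(L,Y \right)} = 36$
$R{\left(O,r \right)} = 33 - O$ ($R{\left(O,r \right)} = -3 - \left(-36 + O\right) = 33 - O$)
$\sqrt{3875889 + R{\left(-1428,208 \right)}} = \sqrt{3875889 + \left(33 - -1428\right)} = \sqrt{3875889 + \left(33 + 1428\right)} = \sqrt{3875889 + 1461} = \sqrt{3877350} = 5 \sqrt{155094}$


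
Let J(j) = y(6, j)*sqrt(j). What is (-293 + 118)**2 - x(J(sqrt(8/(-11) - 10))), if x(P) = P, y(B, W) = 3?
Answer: 30625 - 3*11**(3/4)*118**(1/4)*sqrt(I)/11 ≈ 30621.0 - 3.8391*I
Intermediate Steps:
J(j) = 3*sqrt(j)
(-293 + 118)**2 - x(J(sqrt(8/(-11) - 10))) = (-293 + 118)**2 - 3*sqrt(sqrt(8/(-11) - 10)) = (-175)**2 - 3*sqrt(sqrt(8*(-1/11) - 10)) = 30625 - 3*sqrt(sqrt(-8/11 - 10)) = 30625 - 3*sqrt(sqrt(-118/11)) = 30625 - 3*sqrt(I*sqrt(1298)/11) = 30625 - 3*11**(3/4)*118**(1/4)*sqrt(I)/11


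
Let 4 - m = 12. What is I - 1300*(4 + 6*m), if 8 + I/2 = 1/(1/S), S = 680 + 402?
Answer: 59348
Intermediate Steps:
S = 1082
m = -8 (m = 4 - 1*12 = 4 - 12 = -8)
I = 2148 (I = -16 + 2/(1/1082) = -16 + 2*1082 = -16 + 2164 = 2148)
I - 1300*(4 + 6*m) = 2148 - 1300*(4 + 6*(-8)) = 2148 - 1300*(4 - 48) = 2148 - 1300*(-44) = 2148 + 57200 = 59348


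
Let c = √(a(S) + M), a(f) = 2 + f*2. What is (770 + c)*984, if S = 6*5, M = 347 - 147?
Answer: 757680 + 984*√262 ≈ 7.7361e+5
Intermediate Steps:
M = 200
S = 30
a(f) = 2 + 2*f
c = √262 (c = √((2 + 2*30) + 200) = √((2 + 60) + 200) = √(62 + 200) = √262 ≈ 16.186)
(770 + c)*984 = (770 + √262)*984 = 757680 + 984*√262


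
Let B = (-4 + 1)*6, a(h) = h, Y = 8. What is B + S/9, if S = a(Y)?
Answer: -154/9 ≈ -17.111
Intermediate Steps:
B = -18 (B = -3*6 = -18)
S = 8
B + S/9 = -18 + 8/9 = -154/9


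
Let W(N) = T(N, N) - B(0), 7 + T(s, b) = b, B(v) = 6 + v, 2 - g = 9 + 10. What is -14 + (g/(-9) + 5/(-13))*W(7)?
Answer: -898/39 ≈ -23.026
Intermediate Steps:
g = -17 (g = 2 - (9 + 10) = 2 - 1*19 = 2 - 19 = -17)
T(s, b) = -7 + b
W(N) = -13 + N (W(N) = (-7 + N) - (6 + 0) = (-7 + N) - 1*6 = (-7 + N) - 6 = -13 + N)
-14 + (g/(-9) + 5/(-13))*W(7) = -14 + (-17/(-9) + 5/(-13))*(-13 + 7) = -14 + (-17*(-⅑) + 5*(-1/13))*(-6) = -14 + (17/9 - 5/13)*(-6) = -14 + (176/117)*(-6) = -14 - 352/39 = -898/39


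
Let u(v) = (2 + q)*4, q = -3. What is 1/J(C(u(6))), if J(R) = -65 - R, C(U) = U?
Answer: -1/61 ≈ -0.016393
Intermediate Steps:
u(v) = -4 (u(v) = (2 - 3)*4 = -1*4 = -4)
1/J(C(u(6))) = 1/(-65 - 1*(-4)) = 1/(-65 + 4) = 1/(-61) = -1/61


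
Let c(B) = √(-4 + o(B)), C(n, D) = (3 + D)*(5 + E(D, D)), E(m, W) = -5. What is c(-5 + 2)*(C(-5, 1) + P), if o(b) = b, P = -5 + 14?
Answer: 9*I*√7 ≈ 23.812*I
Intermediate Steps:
P = 9
C(n, D) = 0 (C(n, D) = (3 + D)*(5 - 5) = (3 + D)*0 = 0)
c(B) = √(-4 + B)
c(-5 + 2)*(C(-5, 1) + P) = √(-4 + (-5 + 2))*(0 + 9) = √(-4 - 3)*9 = √(-7)*9 = (I*√7)*9 = 9*I*√7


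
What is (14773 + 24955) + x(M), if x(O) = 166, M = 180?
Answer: 39894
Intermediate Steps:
(14773 + 24955) + x(M) = (14773 + 24955) + 166 = 39728 + 166 = 39894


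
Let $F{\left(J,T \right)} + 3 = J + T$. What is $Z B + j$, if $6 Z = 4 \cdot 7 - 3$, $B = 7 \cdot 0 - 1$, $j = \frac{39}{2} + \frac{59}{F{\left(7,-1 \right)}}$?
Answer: $35$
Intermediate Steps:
$F{\left(J,T \right)} = -3 + J + T$ ($F{\left(J,T \right)} = -3 + \left(J + T\right) = -3 + J + T$)
$j = \frac{235}{6}$ ($j = \frac{39}{2} + \frac{59}{-3 + 7 - 1} = 39 \cdot \frac{1}{2} + \frac{59}{3} = \frac{39}{2} + 59 \cdot \frac{1}{3} = \frac{39}{2} + \frac{59}{3} = \frac{235}{6} \approx 39.167$)
$B = -1$ ($B = 0 - 1 = -1$)
$Z = \frac{25}{6}$ ($Z = \frac{4 \cdot 7 - 3}{6} = \frac{28 - 3}{6} = \frac{1}{6} \cdot 25 = \frac{25}{6} \approx 4.1667$)
$Z B + j = \frac{25}{6} \left(-1\right) + \frac{235}{6} = - \frac{25}{6} + \frac{235}{6} = 35$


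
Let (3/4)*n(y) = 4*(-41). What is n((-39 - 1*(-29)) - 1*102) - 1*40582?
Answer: -122402/3 ≈ -40801.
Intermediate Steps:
n(y) = -656/3 (n(y) = 4*(4*(-41))/3 = (4/3)*(-164) = -656/3)
n((-39 - 1*(-29)) - 1*102) - 1*40582 = -656/3 - 1*40582 = -656/3 - 40582 = -122402/3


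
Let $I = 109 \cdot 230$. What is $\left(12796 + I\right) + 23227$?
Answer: $61093$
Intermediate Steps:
$I = 25070$
$\left(12796 + I\right) + 23227 = \left(12796 + 25070\right) + 23227 = 37866 + 23227 = 61093$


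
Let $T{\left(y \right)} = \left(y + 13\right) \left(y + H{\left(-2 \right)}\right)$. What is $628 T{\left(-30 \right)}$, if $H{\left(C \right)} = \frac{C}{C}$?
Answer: $309604$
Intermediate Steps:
$H{\left(C \right)} = 1$
$T{\left(y \right)} = \left(1 + y\right) \left(13 + y\right)$ ($T{\left(y \right)} = \left(y + 13\right) \left(y + 1\right) = \left(13 + y\right) \left(1 + y\right) = \left(1 + y\right) \left(13 + y\right)$)
$628 T{\left(-30 \right)} = 628 \left(13 + \left(-30\right)^{2} + 14 \left(-30\right)\right) = 628 \left(13 + 900 - 420\right) = 628 \cdot 493 = 309604$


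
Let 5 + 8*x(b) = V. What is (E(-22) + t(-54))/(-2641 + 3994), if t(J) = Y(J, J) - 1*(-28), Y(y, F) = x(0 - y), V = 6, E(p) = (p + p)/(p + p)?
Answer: 233/10824 ≈ 0.021526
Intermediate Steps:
E(p) = 1 (E(p) = (2*p)/((2*p)) = (2*p)*(1/(2*p)) = 1)
x(b) = ⅛ (x(b) = -5/8 + (⅛)*6 = -5/8 + ¾ = ⅛)
Y(y, F) = ⅛
t(J) = 225/8 (t(J) = ⅛ - 1*(-28) = ⅛ + 28 = 225/8)
(E(-22) + t(-54))/(-2641 + 3994) = (1 + 225/8)/(-2641 + 3994) = (233/8)/1353 = (233/8)*(1/1353) = 233/10824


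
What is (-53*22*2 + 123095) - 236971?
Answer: -116208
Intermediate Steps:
(-53*22*2 + 123095) - 236971 = (-1166*2 + 123095) - 236971 = (-2332 + 123095) - 236971 = 120763 - 236971 = -116208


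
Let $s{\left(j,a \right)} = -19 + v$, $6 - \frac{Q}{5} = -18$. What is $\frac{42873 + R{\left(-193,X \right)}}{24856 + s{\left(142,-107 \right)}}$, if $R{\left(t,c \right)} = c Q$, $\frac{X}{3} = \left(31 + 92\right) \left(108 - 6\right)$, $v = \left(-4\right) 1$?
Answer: $\frac{4559433}{24833} \approx 183.6$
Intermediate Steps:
$v = -4$
$Q = 120$ ($Q = 30 - -90 = 30 + 90 = 120$)
$X = 37638$ ($X = 3 \left(31 + 92\right) \left(108 - 6\right) = 3 \cdot 123 \cdot 102 = 3 \cdot 12546 = 37638$)
$s{\left(j,a \right)} = -23$ ($s{\left(j,a \right)} = -19 - 4 = -23$)
$R{\left(t,c \right)} = 120 c$ ($R{\left(t,c \right)} = c 120 = 120 c$)
$\frac{42873 + R{\left(-193,X \right)}}{24856 + s{\left(142,-107 \right)}} = \frac{42873 + 120 \cdot 37638}{24856 - 23} = \frac{42873 + 4516560}{24833} = 4559433 \cdot \frac{1}{24833} = \frac{4559433}{24833}$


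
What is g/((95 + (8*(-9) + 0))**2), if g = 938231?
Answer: 938231/529 ≈ 1773.6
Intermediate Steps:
g/((95 + (8*(-9) + 0))**2) = 938231/((95 + (8*(-9) + 0))**2) = 938231/((95 + (-72 + 0))**2) = 938231/((95 - 72)**2) = 938231/(23**2) = 938231/529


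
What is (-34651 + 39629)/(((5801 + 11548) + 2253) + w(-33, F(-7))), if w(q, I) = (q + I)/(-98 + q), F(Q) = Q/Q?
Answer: 326059/1283947 ≈ 0.25395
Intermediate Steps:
F(Q) = 1
w(q, I) = (I + q)/(-98 + q)
(-34651 + 39629)/(((5801 + 11548) + 2253) + w(-33, F(-7))) = (-34651 + 39629)/(((5801 + 11548) + 2253) + (1 - 33)/(-98 - 33)) = 4978/((17349 + 2253) - 32/(-131)) = 4978/(19602 - 1/131*(-32)) = 4978/(19602 + 32/131) = 4978/(2567894/131) = 4978*(131/2567894) = 326059/1283947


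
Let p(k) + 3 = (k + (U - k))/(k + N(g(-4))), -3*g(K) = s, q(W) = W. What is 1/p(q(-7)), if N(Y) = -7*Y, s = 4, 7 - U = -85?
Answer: 7/255 ≈ 0.027451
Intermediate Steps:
U = 92 (U = 7 - 1*(-85) = 7 + 85 = 92)
g(K) = -4/3 (g(K) = -1/3*4 = -4/3)
p(k) = -3 + 92/(28/3 + k) (p(k) = -3 + (k + (92 - k))/(k - 7*(-4/3)) = -3 + 92/(k + 28/3) = -3 + 92/(28/3 + k))
1/p(q(-7)) = 1/(3*(64 - 3*(-7))/(28 + 3*(-7))) = 1/(3*(64 + 21)/(28 - 21)) = 1/(3*85/7) = 1/(3*(1/7)*85) = 1/(255/7) = 7/255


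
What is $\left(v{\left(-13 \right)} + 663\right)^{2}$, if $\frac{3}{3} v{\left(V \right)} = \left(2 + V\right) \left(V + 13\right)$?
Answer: $439569$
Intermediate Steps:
$v{\left(V \right)} = \left(2 + V\right) \left(13 + V\right)$ ($v{\left(V \right)} = \left(2 + V\right) \left(V + 13\right) = \left(2 + V\right) \left(13 + V\right)$)
$\left(v{\left(-13 \right)} + 663\right)^{2} = \left(\left(26 + \left(-13\right)^{2} + 15 \left(-13\right)\right) + 663\right)^{2} = \left(\left(26 + 169 - 195\right) + 663\right)^{2} = \left(0 + 663\right)^{2} = 663^{2} = 439569$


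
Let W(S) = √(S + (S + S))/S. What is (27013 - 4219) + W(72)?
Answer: 22794 + √6/12 ≈ 22794.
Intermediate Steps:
W(S) = √3/√S (W(S) = √(S + 2*S)/S = √(3*S)/S = (√3*√S)/S = √3/√S)
(27013 - 4219) + W(72) = (27013 - 4219) + √3/√72 = 22794 + √3*(√2/12) = 22794 + √6/12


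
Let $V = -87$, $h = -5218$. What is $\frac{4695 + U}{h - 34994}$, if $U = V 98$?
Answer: $\frac{1277}{13404} \approx 0.09527$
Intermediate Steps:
$U = -8526$ ($U = \left(-87\right) 98 = -8526$)
$\frac{4695 + U}{h - 34994} = \frac{4695 - 8526}{-5218 - 34994} = - \frac{3831}{-40212} = \left(-3831\right) \left(- \frac{1}{40212}\right) = \frac{1277}{13404}$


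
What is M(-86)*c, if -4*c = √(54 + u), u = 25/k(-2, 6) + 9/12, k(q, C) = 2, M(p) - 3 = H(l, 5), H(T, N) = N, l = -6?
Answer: -√269 ≈ -16.401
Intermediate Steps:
M(p) = 8 (M(p) = 3 + 5 = 8)
u = 53/4 (u = 25/2 + 9/12 = 25*(½) + 9*(1/12) = 25/2 + ¾ = 53/4 ≈ 13.250)
c = -√269/8 (c = -√(54 + 53/4)/4 = -√269/8 ≈ -2.0502)
M(-86)*c = 8*(-√269/8) = -√269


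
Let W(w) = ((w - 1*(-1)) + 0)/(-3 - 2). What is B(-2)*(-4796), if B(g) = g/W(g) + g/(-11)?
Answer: 47088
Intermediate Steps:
W(w) = -⅕ - w/5 (W(w) = ((w + 1) + 0)/(-5) = -((1 + w) + 0)/5 = -(1 + w)/5 = -⅕ - w/5)
B(g) = -g/11 + g/(-⅕ - g/5) (B(g) = g/(-⅕ - g/5) + g/(-11) = g/(-⅕ - g/5) + g*(-1/11) = g/(-⅕ - g/5) - g/11 = -g/11 + g/(-⅕ - g/5))
B(-2)*(-4796) = ((1/11)*(-2)*(-56 - 1*(-2))/(1 - 2))*(-4796) = ((1/11)*(-2)*(-56 + 2)/(-1))*(-4796) = ((1/11)*(-2)*(-1)*(-54))*(-4796) = -108/11*(-4796) = 47088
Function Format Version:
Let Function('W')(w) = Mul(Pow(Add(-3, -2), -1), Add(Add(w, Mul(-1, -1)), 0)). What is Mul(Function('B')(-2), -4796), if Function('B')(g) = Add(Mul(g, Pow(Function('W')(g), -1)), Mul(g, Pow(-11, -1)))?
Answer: 47088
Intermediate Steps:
Function('W')(w) = Add(Rational(-1, 5), Mul(Rational(-1, 5), w)) (Function('W')(w) = Mul(Pow(-5, -1), Add(Add(w, 1), 0)) = Mul(Rational(-1, 5), Add(Add(1, w), 0)) = Mul(Rational(-1, 5), Add(1, w)) = Add(Rational(-1, 5), Mul(Rational(-1, 5), w)))
Function('B')(g) = Add(Mul(Rational(-1, 11), g), Mul(g, Pow(Add(Rational(-1, 5), Mul(Rational(-1, 5), g)), -1))) (Function('B')(g) = Add(Mul(g, Pow(Add(Rational(-1, 5), Mul(Rational(-1, 5), g)), -1)), Mul(g, Pow(-11, -1))) = Add(Mul(g, Pow(Add(Rational(-1, 5), Mul(Rational(-1, 5), g)), -1)), Mul(g, Rational(-1, 11))) = Add(Mul(g, Pow(Add(Rational(-1, 5), Mul(Rational(-1, 5), g)), -1)), Mul(Rational(-1, 11), g)) = Add(Mul(Rational(-1, 11), g), Mul(g, Pow(Add(Rational(-1, 5), Mul(Rational(-1, 5), g)), -1))))
Mul(Function('B')(-2), -4796) = Mul(Mul(Rational(1, 11), -2, Pow(Add(1, -2), -1), Add(-56, Mul(-1, -2))), -4796) = Mul(Mul(Rational(1, 11), -2, Pow(-1, -1), Add(-56, 2)), -4796) = Mul(Mul(Rational(1, 11), -2, -1, -54), -4796) = Mul(Rational(-108, 11), -4796) = 47088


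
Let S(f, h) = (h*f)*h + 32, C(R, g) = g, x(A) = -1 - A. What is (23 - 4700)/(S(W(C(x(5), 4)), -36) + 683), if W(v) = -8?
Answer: 4677/9653 ≈ 0.48451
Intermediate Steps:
S(f, h) = 32 + f*h**2 (S(f, h) = (f*h)*h + 32 = f*h**2 + 32 = 32 + f*h**2)
(23 - 4700)/(S(W(C(x(5), 4)), -36) + 683) = (23 - 4700)/((32 - 8*(-36)**2) + 683) = -4677/((32 - 8*1296) + 683) = -4677/((32 - 10368) + 683) = -4677/(-10336 + 683) = -4677/(-9653) = -4677*(-1/9653) = 4677/9653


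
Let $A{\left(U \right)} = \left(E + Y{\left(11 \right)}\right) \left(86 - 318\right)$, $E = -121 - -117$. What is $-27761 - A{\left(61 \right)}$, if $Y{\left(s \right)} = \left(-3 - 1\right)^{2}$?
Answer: $-24977$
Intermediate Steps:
$Y{\left(s \right)} = 16$ ($Y{\left(s \right)} = \left(-4\right)^{2} = 16$)
$E = -4$ ($E = -121 + 117 = -4$)
$A{\left(U \right)} = -2784$ ($A{\left(U \right)} = \left(-4 + 16\right) \left(86 - 318\right) = 12 \left(-232\right) = -2784$)
$-27761 - A{\left(61 \right)} = -27761 - -2784 = -27761 + 2784 = -24977$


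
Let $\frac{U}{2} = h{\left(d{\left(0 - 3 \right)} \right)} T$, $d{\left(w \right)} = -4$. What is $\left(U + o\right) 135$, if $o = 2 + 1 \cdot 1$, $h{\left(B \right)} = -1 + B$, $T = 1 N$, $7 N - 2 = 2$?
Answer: $- \frac{2565}{7} \approx -366.43$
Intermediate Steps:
$N = \frac{4}{7}$ ($N = \frac{2}{7} + \frac{1}{7} \cdot 2 = \frac{2}{7} + \frac{2}{7} = \frac{4}{7} \approx 0.57143$)
$T = \frac{4}{7}$ ($T = 1 \cdot \frac{4}{7} = \frac{4}{7} \approx 0.57143$)
$o = 3$ ($o = 2 + 1 = 3$)
$U = - \frac{40}{7}$ ($U = 2 \left(-1 - 4\right) \frac{4}{7} = 2 \left(\left(-5\right) \frac{4}{7}\right) = 2 \left(- \frac{20}{7}\right) = - \frac{40}{7} \approx -5.7143$)
$\left(U + o\right) 135 = \left(- \frac{40}{7} + 3\right) 135 = \left(- \frac{19}{7}\right) 135 = - \frac{2565}{7}$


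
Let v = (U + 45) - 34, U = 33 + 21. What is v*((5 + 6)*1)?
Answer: 715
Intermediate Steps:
U = 54
v = 65 (v = (54 + 45) - 34 = 99 - 34 = 65)
v*((5 + 6)*1) = 65*((5 + 6)*1) = 65*(11*1) = 65*11 = 715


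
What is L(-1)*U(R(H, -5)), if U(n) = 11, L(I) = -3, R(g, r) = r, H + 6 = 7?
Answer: -33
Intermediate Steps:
H = 1 (H = -6 + 7 = 1)
L(-1)*U(R(H, -5)) = -3*11 = -33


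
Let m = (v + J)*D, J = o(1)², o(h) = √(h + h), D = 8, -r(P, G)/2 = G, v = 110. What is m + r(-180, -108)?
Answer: 1112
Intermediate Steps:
r(P, G) = -2*G
o(h) = √2*√h (o(h) = √(2*h) = √2*√h)
J = 2 (J = (√2*√1)² = (√2*1)² = (√2)² = 2)
m = 896 (m = (110 + 2)*8 = 112*8 = 896)
m + r(-180, -108) = 896 - 2*(-108) = 896 + 216 = 1112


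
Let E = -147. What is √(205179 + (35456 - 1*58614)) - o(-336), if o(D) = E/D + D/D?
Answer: -23/16 + √182021 ≈ 425.20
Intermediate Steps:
o(D) = 1 - 147/D (o(D) = -147/D + D/D = -147/D + 1 = 1 - 147/D)
√(205179 + (35456 - 1*58614)) - o(-336) = √(205179 + (35456 - 1*58614)) - (-147 - 336)/(-336) = √(205179 + (35456 - 58614)) - (-1)*(-483)/336 = √(205179 - 23158) - 1*23/16 = √182021 - 23/16 = -23/16 + √182021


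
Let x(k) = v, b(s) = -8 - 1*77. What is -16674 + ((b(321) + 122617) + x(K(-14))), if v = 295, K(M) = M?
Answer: 106153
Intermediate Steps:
b(s) = -85 (b(s) = -8 - 77 = -85)
x(k) = 295
-16674 + ((b(321) + 122617) + x(K(-14))) = -16674 + ((-85 + 122617) + 295) = -16674 + (122532 + 295) = -16674 + 122827 = 106153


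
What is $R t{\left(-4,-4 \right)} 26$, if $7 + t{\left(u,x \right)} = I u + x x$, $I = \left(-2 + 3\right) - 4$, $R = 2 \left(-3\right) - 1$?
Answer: $-3822$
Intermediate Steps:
$R = -7$ ($R = -6 - 1 = -7$)
$I = -3$ ($I = 1 - 4 = -3$)
$t{\left(u,x \right)} = -7 + x^{2} - 3 u$ ($t{\left(u,x \right)} = -7 - \left(3 u - x x\right) = -7 - \left(- x^{2} + 3 u\right) = -7 + x^{2} - 3 u$)
$R t{\left(-4,-4 \right)} 26 = - 7 \left(-7 + \left(-4\right)^{2} - -12\right) 26 = - 7 \left(-7 + 16 + 12\right) 26 = \left(-7\right) 21 \cdot 26 = \left(-147\right) 26 = -3822$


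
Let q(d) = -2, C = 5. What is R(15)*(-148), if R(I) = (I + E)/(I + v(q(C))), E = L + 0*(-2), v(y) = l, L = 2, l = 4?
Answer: -2516/19 ≈ -132.42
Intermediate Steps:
v(y) = 4
E = 2 (E = 2 + 0*(-2) = 2 + 0 = 2)
R(I) = (2 + I)/(4 + I) (R(I) = (I + 2)/(I + 4) = (2 + I)/(4 + I))
R(15)*(-148) = ((2 + 15)/(4 + 15))*(-148) = (17/19)*(-148) = -2516/19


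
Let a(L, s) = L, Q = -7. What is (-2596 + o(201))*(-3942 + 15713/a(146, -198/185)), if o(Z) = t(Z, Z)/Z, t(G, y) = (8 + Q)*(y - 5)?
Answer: 146000795200/14673 ≈ 9.9503e+6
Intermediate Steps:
t(G, y) = -5 + y (t(G, y) = (8 - 7)*(y - 5) = 1*(-5 + y) = -5 + y)
o(Z) = (-5 + Z)/Z
(-2596 + o(201))*(-3942 + 15713/a(146, -198/185)) = (-2596 + (-5 + 201)/201)*(-3942 + 15713/146) = (-2596 + (1/201)*196)*(-3942 + 15713*(1/146)) = (-2596 + 196/201)*(-3942 + 15713/146) = -521600/201*(-559819/146) = 146000795200/14673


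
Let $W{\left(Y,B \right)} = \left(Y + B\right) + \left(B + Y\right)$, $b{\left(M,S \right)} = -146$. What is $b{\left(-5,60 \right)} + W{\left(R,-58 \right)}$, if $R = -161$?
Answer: $-584$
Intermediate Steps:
$W{\left(Y,B \right)} = 2 B + 2 Y$ ($W{\left(Y,B \right)} = \left(B + Y\right) + \left(B + Y\right) = 2 B + 2 Y$)
$b{\left(-5,60 \right)} + W{\left(R,-58 \right)} = -146 + \left(2 \left(-58\right) + 2 \left(-161\right)\right) = -146 - 438 = -584$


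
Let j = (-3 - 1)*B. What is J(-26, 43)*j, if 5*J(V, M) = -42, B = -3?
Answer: -504/5 ≈ -100.80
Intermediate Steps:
J(V, M) = -42/5 (J(V, M) = (1/5)*(-42) = -42/5)
j = 12 (j = (-3 - 1)*(-3) = -4*(-3) = 12)
J(-26, 43)*j = -42/5*12 = -504/5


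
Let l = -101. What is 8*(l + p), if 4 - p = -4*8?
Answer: -520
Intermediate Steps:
p = 36 (p = 4 - (-4)*8 = 4 - 1*(-32) = 4 + 32 = 36)
8*(l + p) = 8*(-101 + 36) = 8*(-65) = -520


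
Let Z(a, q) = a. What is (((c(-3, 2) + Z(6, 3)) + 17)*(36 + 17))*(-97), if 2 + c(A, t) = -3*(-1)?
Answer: -123384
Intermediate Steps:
c(A, t) = 1 (c(A, t) = -2 - 3*(-1) = -2 + 3 = 1)
(((c(-3, 2) + Z(6, 3)) + 17)*(36 + 17))*(-97) = (((1 + 6) + 17)*(36 + 17))*(-97) = ((7 + 17)*53)*(-97) = (24*53)*(-97) = 1272*(-97) = -123384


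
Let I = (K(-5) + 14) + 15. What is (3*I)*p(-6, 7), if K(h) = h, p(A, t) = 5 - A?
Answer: 792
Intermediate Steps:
I = 24 (I = (-5 + 14) + 15 = 9 + 15 = 24)
(3*I)*p(-6, 7) = (3*24)*(5 - 1*(-6)) = 72*(5 + 6) = 72*11 = 792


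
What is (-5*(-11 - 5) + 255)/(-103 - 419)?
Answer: -335/522 ≈ -0.64176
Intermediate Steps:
(-5*(-11 - 5) + 255)/(-103 - 419) = (-5*(-16) + 255)/(-522) = (80 + 255)*(-1/522) = 335*(-1/522) = -335/522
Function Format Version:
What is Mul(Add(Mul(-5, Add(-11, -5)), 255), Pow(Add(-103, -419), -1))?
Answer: Rational(-335, 522) ≈ -0.64176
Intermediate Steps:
Mul(Add(Mul(-5, Add(-11, -5)), 255), Pow(Add(-103, -419), -1)) = Mul(Add(Mul(-5, -16), 255), Pow(-522, -1)) = Mul(Add(80, 255), Rational(-1, 522)) = Mul(335, Rational(-1, 522)) = Rational(-335, 522)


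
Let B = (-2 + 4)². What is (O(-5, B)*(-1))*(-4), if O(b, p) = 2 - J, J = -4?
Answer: 24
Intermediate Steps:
B = 4 (B = 2² = 4)
O(b, p) = 6 (O(b, p) = 2 - 1*(-4) = 2 + 4 = 6)
(O(-5, B)*(-1))*(-4) = (6*(-1))*(-4) = -6*(-4) = 24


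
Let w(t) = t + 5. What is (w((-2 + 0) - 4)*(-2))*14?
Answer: 28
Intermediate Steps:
w(t) = 5 + t
(w((-2 + 0) - 4)*(-2))*14 = ((5 + ((-2 + 0) - 4))*(-2))*14 = ((5 + (-2 - 4))*(-2))*14 = ((5 - 6)*(-2))*14 = -1*(-2)*14 = 2*14 = 28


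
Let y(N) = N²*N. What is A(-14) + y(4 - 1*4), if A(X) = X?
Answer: -14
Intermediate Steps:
y(N) = N³
A(-14) + y(4 - 1*4) = -14 + (4 - 1*4)³ = -14 + (4 - 4)³ = -14 + 0³ = -14 + 0 = -14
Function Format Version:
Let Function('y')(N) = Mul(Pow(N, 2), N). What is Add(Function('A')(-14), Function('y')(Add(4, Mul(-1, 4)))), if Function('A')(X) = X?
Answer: -14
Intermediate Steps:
Function('y')(N) = Pow(N, 3)
Add(Function('A')(-14), Function('y')(Add(4, Mul(-1, 4)))) = Add(-14, Pow(Add(4, Mul(-1, 4)), 3)) = Add(-14, Pow(Add(4, -4), 3)) = Add(-14, Pow(0, 3)) = Add(-14, 0) = -14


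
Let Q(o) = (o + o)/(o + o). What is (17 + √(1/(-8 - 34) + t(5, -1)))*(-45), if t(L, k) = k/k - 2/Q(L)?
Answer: -765 - 15*I*√1806/14 ≈ -765.0 - 45.533*I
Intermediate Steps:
Q(o) = 1 (Q(o) = (2*o)/((2*o)) = (2*o)*(1/(2*o)) = 1)
t(L, k) = -1 (t(L, k) = k/k - 2/1 = 1 - 2*1 = 1 - 2 = -1)
(17 + √(1/(-8 - 34) + t(5, -1)))*(-45) = (17 + √(1/(-8 - 34) - 1))*(-45) = (17 + √(1/(-42) - 1))*(-45) = (17 + √(-1/42 - 1))*(-45) = (17 + √(-43/42))*(-45) = (17 + I*√1806/42)*(-45) = -765 - 15*I*√1806/14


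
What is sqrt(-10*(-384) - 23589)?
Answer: I*sqrt(19749) ≈ 140.53*I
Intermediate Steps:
sqrt(-10*(-384) - 23589) = sqrt(3840 - 23589) = sqrt(-19749) = I*sqrt(19749)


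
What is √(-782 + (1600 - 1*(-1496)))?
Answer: √2314 ≈ 48.104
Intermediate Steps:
√(-782 + (1600 - 1*(-1496))) = √(-782 + (1600 + 1496)) = √(-782 + 3096) = √2314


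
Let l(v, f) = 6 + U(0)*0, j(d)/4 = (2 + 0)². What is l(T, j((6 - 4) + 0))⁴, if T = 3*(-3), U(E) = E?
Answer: 1296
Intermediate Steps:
j(d) = 16 (j(d) = 4*(2 + 0)² = 4*2² = 4*4 = 16)
T = -9
l(v, f) = 6 (l(v, f) = 6 + 0*0 = 6 + 0 = 6)
l(T, j((6 - 4) + 0))⁴ = 6⁴ = 1296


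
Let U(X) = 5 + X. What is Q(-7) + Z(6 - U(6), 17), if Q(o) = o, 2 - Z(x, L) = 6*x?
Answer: 25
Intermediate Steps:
Z(x, L) = 2 - 6*x
Q(-7) + Z(6 - U(6), 17) = -7 + (2 - 6*(6 - (5 + 6))) = -7 + (2 - 6*(6 - 1*11)) = -7 + (2 - 6*(6 - 11)) = -7 + (2 - 6*(-5)) = -7 + (2 + 30) = -7 + 32 = 25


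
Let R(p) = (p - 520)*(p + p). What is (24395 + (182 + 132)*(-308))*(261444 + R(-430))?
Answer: -77989834748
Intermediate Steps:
R(p) = 2*p*(-520 + p) (R(p) = (-520 + p)*(2*p) = 2*p*(-520 + p))
(24395 + (182 + 132)*(-308))*(261444 + R(-430)) = (24395 + (182 + 132)*(-308))*(261444 + 2*(-430)*(-520 - 430)) = (24395 + 314*(-308))*(261444 + 2*(-430)*(-950)) = (24395 - 96712)*(261444 + 817000) = -72317*1078444 = -77989834748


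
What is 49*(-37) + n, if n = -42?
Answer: -1855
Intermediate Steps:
49*(-37) + n = 49*(-37) - 42 = -1813 - 42 = -1855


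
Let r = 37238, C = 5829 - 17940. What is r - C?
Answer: 49349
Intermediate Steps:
C = -12111
r - C = 37238 - 1*(-12111) = 37238 + 12111 = 49349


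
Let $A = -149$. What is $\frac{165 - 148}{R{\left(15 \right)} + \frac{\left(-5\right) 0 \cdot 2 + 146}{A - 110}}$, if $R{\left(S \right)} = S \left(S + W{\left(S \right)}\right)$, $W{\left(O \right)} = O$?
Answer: $\frac{4403}{116404} \approx 0.037825$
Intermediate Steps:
$R{\left(S \right)} = 2 S^{2}$ ($R{\left(S \right)} = S \left(S + S\right) = S 2 S = 2 S^{2}$)
$\frac{165 - 148}{R{\left(15 \right)} + \frac{\left(-5\right) 0 \cdot 2 + 146}{A - 110}} = \frac{165 - 148}{2 \cdot 15^{2} + \frac{\left(-5\right) 0 \cdot 2 + 146}{-149 - 110}} = \frac{17}{2 \cdot 225 + \frac{0 \cdot 2 + 146}{-149 - 110}} = \frac{17}{450 + \frac{0 + 146}{-259}} = \frac{17}{450 + 146 \left(- \frac{1}{259}\right)} = \frac{17}{450 - \frac{146}{259}} = \frac{17}{\frac{116404}{259}} = 17 \cdot \frac{259}{116404} = \frac{4403}{116404}$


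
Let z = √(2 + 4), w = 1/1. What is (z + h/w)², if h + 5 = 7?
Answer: (2 + √6)² ≈ 19.798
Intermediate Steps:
h = 2 (h = -5 + 7 = 2)
w = 1
z = √6 ≈ 2.4495
(z + h/w)² = (√6 + 2/1)² = (√6 + 2*1)² = (√6 + 2)² = (2 + √6)²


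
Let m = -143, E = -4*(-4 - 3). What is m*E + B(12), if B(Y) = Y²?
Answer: -3860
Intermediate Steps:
E = 28 (E = -4*(-7) = 28)
m*E + B(12) = -143*28 + 12² = -4004 + 144 = -3860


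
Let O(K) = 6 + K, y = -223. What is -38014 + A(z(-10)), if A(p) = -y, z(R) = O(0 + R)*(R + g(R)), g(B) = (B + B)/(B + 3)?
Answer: -37791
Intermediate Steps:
g(B) = 2*B/(3 + B) (g(B) = (2*B)/(3 + B) = 2*B/(3 + B))
z(R) = (6 + R)*(R + 2*R/(3 + R)) (z(R) = (6 + (0 + R))*(R + 2*R/(3 + R)) = (6 + R)*(R + 2*R/(3 + R)))
A(p) = 223 (A(p) = -1*(-223) = 223)
-38014 + A(z(-10)) = -38014 + 223 = -37791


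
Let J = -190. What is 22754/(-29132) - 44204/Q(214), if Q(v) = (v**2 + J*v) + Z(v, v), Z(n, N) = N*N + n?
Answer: -612881753/372496318 ≈ -1.6453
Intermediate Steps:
Z(n, N) = n + N**2 (Z(n, N) = N**2 + n = n + N**2)
Q(v) = -189*v + 2*v**2 (Q(v) = (v**2 - 190*v) + (v + v**2) = -189*v + 2*v**2)
22754/(-29132) - 44204/Q(214) = 22754/(-29132) - 44204*1/(214*(-189 + 2*214)) = 22754*(-1/29132) - 44204*1/(214*(-189 + 428)) = -11377/14566 - 44204/(214*239) = -11377/14566 - 44204/51146 = -11377/14566 - 44204*1/51146 = -11377/14566 - 22102/25573 = -612881753/372496318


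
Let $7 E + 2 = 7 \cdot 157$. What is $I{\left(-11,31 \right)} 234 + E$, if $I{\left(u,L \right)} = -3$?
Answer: $- \frac{3817}{7} \approx -545.29$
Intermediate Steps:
$E = \frac{1097}{7}$ ($E = - \frac{2}{7} + \frac{7 \cdot 157}{7} = - \frac{2}{7} + \frac{1}{7} \cdot 1099 = - \frac{2}{7} + 157 = \frac{1097}{7} \approx 156.71$)
$I{\left(-11,31 \right)} 234 + E = \left(-3\right) 234 + \frac{1097}{7} = -702 + \frac{1097}{7} = - \frac{3817}{7}$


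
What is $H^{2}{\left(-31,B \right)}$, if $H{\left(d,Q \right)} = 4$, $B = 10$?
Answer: $16$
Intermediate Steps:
$H^{2}{\left(-31,B \right)} = 4^{2} = 16$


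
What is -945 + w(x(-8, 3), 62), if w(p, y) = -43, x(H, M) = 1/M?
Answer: -988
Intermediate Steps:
-945 + w(x(-8, 3), 62) = -945 - 43 = -988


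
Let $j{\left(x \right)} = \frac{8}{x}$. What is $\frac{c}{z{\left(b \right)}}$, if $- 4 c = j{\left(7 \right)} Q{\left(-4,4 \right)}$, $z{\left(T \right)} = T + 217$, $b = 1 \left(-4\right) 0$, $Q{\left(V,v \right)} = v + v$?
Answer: $- \frac{16}{1519} \approx -0.010533$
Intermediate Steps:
$Q{\left(V,v \right)} = 2 v$
$b = 0$ ($b = \left(-4\right) 0 = 0$)
$z{\left(T \right)} = 217 + T$
$c = - \frac{16}{7}$ ($c = - \frac{\frac{8}{7} \cdot 2 \cdot 4}{4} = - \frac{8 \cdot \frac{1}{7} \cdot 8}{4} = - \frac{\frac{8}{7} \cdot 8}{4} = \left(- \frac{1}{4}\right) \frac{64}{7} = - \frac{16}{7} \approx -2.2857$)
$\frac{c}{z{\left(b \right)}} = - \frac{16}{7 \left(217 + 0\right)} = - \frac{16}{7 \cdot 217} = \left(- \frac{16}{7}\right) \frac{1}{217} = - \frac{16}{1519}$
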